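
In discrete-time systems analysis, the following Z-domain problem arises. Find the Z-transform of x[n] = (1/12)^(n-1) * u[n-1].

Time-shifting property: if X(z) = Z{x[n]}, then Z{x[n-d]} = z^(-d) * X(z)
X(z) = z/(z - 1/12) for x[n] = (1/12)^n * u[n]
Z{x[n-1]} = z^(-1) * z/(z - 1/12) = 1/(z - 1/12)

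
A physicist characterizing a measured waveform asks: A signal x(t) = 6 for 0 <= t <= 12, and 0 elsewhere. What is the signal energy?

Energy = integral of |x(t)|^2 dt over the signal duration
= 6^2 * 12 = 36 * 12 = 432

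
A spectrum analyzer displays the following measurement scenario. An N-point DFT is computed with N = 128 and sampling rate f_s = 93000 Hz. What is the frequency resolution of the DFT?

DFT frequency resolution = f_s / N
= 93000 / 128 = 11625/16 Hz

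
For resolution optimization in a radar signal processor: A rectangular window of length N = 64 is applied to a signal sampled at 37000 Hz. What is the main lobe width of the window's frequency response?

For a rectangular window of length N,
the main lobe width in frequency is 2*f_s/N.
= 2*37000/64 = 4625/4 Hz
This determines the minimum frequency separation for resolving two sinusoids.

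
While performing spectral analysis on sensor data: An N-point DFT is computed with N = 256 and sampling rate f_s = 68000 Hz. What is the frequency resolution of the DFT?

DFT frequency resolution = f_s / N
= 68000 / 256 = 2125/8 Hz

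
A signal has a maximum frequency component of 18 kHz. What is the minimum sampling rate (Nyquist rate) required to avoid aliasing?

By the Nyquist-Shannon sampling theorem,
the minimum sampling rate (Nyquist rate) must be at least 2 * f_max.
Nyquist rate = 2 * 18 kHz = 36 kHz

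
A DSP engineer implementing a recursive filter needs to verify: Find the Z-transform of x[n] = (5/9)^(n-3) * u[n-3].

Time-shifting property: if X(z) = Z{x[n]}, then Z{x[n-d]} = z^(-d) * X(z)
X(z) = z/(z - 5/9) for x[n] = (5/9)^n * u[n]
Z{x[n-3]} = z^(-3) * z/(z - 5/9) = z^(-2)/(z - 5/9)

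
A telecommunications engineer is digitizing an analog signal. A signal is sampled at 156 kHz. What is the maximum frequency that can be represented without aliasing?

The maximum frequency that can be represented without aliasing
is the Nyquist frequency: f_max = f_s / 2 = 156 kHz / 2 = 78 kHz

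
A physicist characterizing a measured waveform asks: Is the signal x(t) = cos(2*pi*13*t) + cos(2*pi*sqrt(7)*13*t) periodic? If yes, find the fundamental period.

f1 = 13 Hz, f2 = 13*sqrt(7) Hz
Ratio f2/f1 = sqrt(7), which is irrational.
Since the frequency ratio is irrational, no common period exists.
The signal is not periodic.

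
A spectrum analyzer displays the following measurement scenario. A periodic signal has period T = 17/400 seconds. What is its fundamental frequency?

The fundamental frequency is the reciprocal of the period.
f = 1/T = 1/(17/400) = 400/17 Hz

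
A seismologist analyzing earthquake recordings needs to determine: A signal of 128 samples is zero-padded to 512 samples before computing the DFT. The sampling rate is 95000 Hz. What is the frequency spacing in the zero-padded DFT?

Original DFT: N = 128, resolution = f_s/N = 95000/128 = 11875/16 Hz
Zero-padded DFT: N = 512, resolution = f_s/N = 95000/512 = 11875/64 Hz
Zero-padding interpolates the spectrum (finer frequency grid)
but does NOT improve the true spectral resolution (ability to resolve close frequencies).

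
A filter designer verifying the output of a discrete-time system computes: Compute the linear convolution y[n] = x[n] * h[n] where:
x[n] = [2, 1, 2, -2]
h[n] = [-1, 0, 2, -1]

y[n] = sum_k x[k]*h[n-k]. Output length = len(x) + len(h) - 1 = 4 + 4 - 1 = 7.
y[0] = 2*-1 = -2
y[1] = 1*-1 + 2*0 = -1
y[2] = 2*-1 + 1*0 + 2*2 = 2
y[3] = -2*-1 + 2*0 + 1*2 + 2*-1 = 2
y[4] = -2*0 + 2*2 + 1*-1 = 3
y[5] = -2*2 + 2*-1 = -6
y[6] = -2*-1 = 2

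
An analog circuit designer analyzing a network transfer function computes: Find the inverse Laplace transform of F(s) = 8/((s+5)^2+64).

Standard pair: w/((s+a)^2+w^2) <-> e^(-at)*sin(wt)*u(t)
With a=5, w=8: f(t) = e^(-5t)*sin(8t)*u(t)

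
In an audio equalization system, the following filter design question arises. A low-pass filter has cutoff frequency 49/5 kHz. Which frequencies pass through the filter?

A low-pass filter passes all frequencies below the cutoff frequency 49/5 kHz and attenuates higher frequencies.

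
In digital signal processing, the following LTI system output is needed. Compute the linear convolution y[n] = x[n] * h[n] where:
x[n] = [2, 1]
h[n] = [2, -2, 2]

y[n] = sum_k x[k]*h[n-k]. Output length = len(x) + len(h) - 1 = 2 + 3 - 1 = 4.
y[0] = 2*2 = 4
y[1] = 1*2 + 2*-2 = -2
y[2] = 1*-2 + 2*2 = 2
y[3] = 1*2 = 2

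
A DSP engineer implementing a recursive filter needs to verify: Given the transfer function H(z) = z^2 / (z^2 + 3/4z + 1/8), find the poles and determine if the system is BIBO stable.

Poles are roots of the denominator: z^2 + 3/4z + 1/8 = 0.
Quadratic formula: z = [-(3/4) +/- sqrt((3/4)^2 - 4*(1/8))] / 2
Discriminant = 9/16 - 1/2 = 1/16; sqrt = 1/4.
z = (-3/4 +/- 1/4) / 2 => z = -1/4 or z = -1/2.
|p1| = 1/4, |p2| = 1/2.
For BIBO stability, all poles must lie inside the unit circle (|p| < 1).
System is STABLE since both |p| < 1.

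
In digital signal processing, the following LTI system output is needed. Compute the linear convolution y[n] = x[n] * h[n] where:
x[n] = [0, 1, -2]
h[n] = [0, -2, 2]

y[n] = sum_k x[k]*h[n-k]. Output length = len(x) + len(h) - 1 = 3 + 3 - 1 = 5.
y[0] = 0*0 = 0
y[1] = 1*0 + 0*-2 = 0
y[2] = -2*0 + 1*-2 + 0*2 = -2
y[3] = -2*-2 + 1*2 = 6
y[4] = -2*2 = -4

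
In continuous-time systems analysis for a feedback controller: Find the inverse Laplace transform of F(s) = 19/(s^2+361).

Standard pair: w/(s^2+w^2) <-> sin(wt)*u(t)
Recognize w^2 = 361, so w = 19; numerator 19 = 1*19.
f(t) = sin(19t)*u(t)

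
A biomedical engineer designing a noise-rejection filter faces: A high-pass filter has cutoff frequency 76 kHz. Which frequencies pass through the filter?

A high-pass filter passes all frequencies above the cutoff frequency 76 kHz and attenuates lower frequencies.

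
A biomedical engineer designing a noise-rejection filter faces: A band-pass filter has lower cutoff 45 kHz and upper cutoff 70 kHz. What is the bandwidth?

Bandwidth = f_high - f_low
= 70 kHz - 45 kHz = 25 kHz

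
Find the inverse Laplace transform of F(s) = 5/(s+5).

Standard pair: k/(s+a) <-> k*e^(-at)*u(t)
With k=5, a=5: f(t) = 5*e^(-5t)*u(t)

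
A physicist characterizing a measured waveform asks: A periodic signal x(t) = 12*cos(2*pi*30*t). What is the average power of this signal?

Average power of A*cos(wt) is A^2/2.
P = 12^2 / 2 = 144/2 = 72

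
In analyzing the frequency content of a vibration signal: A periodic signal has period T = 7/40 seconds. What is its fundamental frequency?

The fundamental frequency is the reciprocal of the period.
f = 1/T = 1/(7/40) = 40/7 Hz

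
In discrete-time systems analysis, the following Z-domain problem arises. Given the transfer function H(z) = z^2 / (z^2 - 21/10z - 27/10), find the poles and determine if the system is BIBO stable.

Poles are roots of the denominator: z^2 - 21/10z - 27/10 = 0.
Quadratic formula: z = [-(-21/10) +/- sqrt((-21/10)^2 - 4*(-27/10))] / 2
Discriminant = 441/100 + 54/5 = 1521/100; sqrt = 39/10.
z = (21/10 +/- 39/10) / 2 => z = 3 or z = -9/10.
|p1| = 3, |p2| = 9/10.
For BIBO stability, all poles must lie inside the unit circle (|p| < 1).
System is UNSTABLE since at least one |p| >= 1.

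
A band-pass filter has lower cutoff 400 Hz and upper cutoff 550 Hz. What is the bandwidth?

Bandwidth = f_high - f_low
= 550 Hz - 400 Hz = 150 Hz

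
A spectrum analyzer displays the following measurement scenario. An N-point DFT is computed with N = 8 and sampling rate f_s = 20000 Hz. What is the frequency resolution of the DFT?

DFT frequency resolution = f_s / N
= 20000 / 8 = 2500 Hz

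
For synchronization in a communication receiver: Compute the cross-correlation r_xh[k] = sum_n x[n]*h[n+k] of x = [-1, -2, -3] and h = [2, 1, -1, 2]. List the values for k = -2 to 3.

Both sequences indexed from 0 and zero outside their support.
Lags with overlap: k = -2 to 3.
  r_xh[-2] = x[2]*h[0] = -6
  r_xh[-1] = x[1]*h[0] + x[2]*h[1] = -7
  r_xh[0] = x[0]*h[0] + x[1]*h[1] + x[2]*h[2] = -1
  r_xh[1] = x[0]*h[1] + x[1]*h[2] + x[2]*h[3] = -5
  r_xh[2] = x[0]*h[2] + x[1]*h[3] = -3
  r_xh[3] = x[0]*h[3] = -2
r_xh = [-6, -7, -1, -5, -3, -2] (for k = -2, ..., 3)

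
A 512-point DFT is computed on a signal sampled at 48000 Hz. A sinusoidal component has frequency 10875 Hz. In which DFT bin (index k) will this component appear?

DFT frequency resolution = f_s/N = 48000/512 = 375/4 Hz
Bin index k = f_signal / resolution = 10875 / 375/4 = 116
The signal frequency 10875 Hz falls in DFT bin k = 116.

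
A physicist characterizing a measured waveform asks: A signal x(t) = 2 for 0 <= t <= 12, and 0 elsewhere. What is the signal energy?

Energy = integral of |x(t)|^2 dt over the signal duration
= 2^2 * 12 = 4 * 12 = 48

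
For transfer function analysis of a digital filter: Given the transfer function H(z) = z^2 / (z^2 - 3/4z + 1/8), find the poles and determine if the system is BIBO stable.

Poles are roots of the denominator: z^2 - 3/4z + 1/8 = 0.
Quadratic formula: z = [-(-3/4) +/- sqrt((-3/4)^2 - 4*(1/8))] / 2
Discriminant = 9/16 - 1/2 = 1/16; sqrt = 1/4.
z = (3/4 +/- 1/4) / 2 => z = 1/2 or z = 1/4.
|p1| = 1/2, |p2| = 1/4.
For BIBO stability, all poles must lie inside the unit circle (|p| < 1).
System is STABLE since both |p| < 1.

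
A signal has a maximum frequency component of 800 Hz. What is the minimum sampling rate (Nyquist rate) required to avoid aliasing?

By the Nyquist-Shannon sampling theorem,
the minimum sampling rate (Nyquist rate) must be at least 2 * f_max.
Nyquist rate = 2 * 800 Hz = 1600 Hz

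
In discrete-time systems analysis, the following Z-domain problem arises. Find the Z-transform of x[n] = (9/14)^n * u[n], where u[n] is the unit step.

The Z-transform of a^n * u[n] is z/(z-a) for |z| > |a|.
Here a = 9/14, so X(z) = z/(z - (9/14)) = 14z/(14z - 9)
ROC: |z| > 9/14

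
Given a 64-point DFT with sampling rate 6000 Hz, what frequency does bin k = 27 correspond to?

The frequency of DFT bin k is: f_k = k * f_s / N
f_27 = 27 * 6000 / 64 = 10125/4 Hz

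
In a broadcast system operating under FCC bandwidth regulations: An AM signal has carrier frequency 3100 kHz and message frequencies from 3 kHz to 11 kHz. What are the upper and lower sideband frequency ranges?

Upper sideband (USB) = fc + [fm_low, fm_high] = 3100 + [3, 11] = [3103, 3111] kHz
Lower sideband (LSB) = fc - [fm_high, fm_low] = 3100 - [11, 3] = [3089, 3097] kHz
Total occupied spectrum: 3089 kHz to 3111 kHz (plus carrier at 3100 kHz)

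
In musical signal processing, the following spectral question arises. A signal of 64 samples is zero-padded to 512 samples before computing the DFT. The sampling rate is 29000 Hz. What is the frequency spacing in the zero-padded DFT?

Original DFT: N = 64, resolution = f_s/N = 29000/64 = 3625/8 Hz
Zero-padded DFT: N = 512, resolution = f_s/N = 29000/512 = 3625/64 Hz
Zero-padding interpolates the spectrum (finer frequency grid)
but does NOT improve the true spectral resolution (ability to resolve close frequencies).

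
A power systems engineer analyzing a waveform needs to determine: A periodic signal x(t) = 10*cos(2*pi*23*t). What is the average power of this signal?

Average power of A*cos(wt) is A^2/2.
P = 10^2 / 2 = 100/2 = 50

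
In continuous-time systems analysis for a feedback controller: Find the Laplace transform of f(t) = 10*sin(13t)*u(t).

Standard pair: sin(wt)*u(t) <-> w/(s^2+w^2)
With w = 13: L{10*sin(13t)*u(t)} = 130/(s^2+169)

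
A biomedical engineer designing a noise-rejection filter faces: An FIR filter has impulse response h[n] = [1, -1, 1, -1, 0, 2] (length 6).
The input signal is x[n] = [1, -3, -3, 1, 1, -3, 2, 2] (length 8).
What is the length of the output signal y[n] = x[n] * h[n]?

For linear convolution, the output length is:
len(y) = len(x) + len(h) - 1 = 8 + 6 - 1 = 13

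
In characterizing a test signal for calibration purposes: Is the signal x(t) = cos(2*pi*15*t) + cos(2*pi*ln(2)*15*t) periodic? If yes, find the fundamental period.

f1 = 15 Hz, f2 = 15*ln(2) Hz
Ratio f2/f1 = ln(2), which is irrational.
Since the frequency ratio is irrational, no common period exists.
The signal is not periodic.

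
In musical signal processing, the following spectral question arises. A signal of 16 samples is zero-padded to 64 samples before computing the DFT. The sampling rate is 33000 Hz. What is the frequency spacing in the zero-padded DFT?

Original DFT: N = 16, resolution = f_s/N = 33000/16 = 4125/2 Hz
Zero-padded DFT: N = 64, resolution = f_s/N = 33000/64 = 4125/8 Hz
Zero-padding interpolates the spectrum (finer frequency grid)
but does NOT improve the true spectral resolution (ability to resolve close frequencies).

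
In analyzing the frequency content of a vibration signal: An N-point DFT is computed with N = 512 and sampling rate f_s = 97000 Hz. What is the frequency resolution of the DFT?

DFT frequency resolution = f_s / N
= 97000 / 512 = 12125/64 Hz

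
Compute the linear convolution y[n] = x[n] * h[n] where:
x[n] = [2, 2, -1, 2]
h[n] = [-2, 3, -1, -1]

y[n] = sum_k x[k]*h[n-k]. Output length = len(x) + len(h) - 1 = 4 + 4 - 1 = 7.
y[0] = 2*-2 = -4
y[1] = 2*-2 + 2*3 = 2
y[2] = -1*-2 + 2*3 + 2*-1 = 6
y[3] = 2*-2 + -1*3 + 2*-1 + 2*-1 = -11
y[4] = 2*3 + -1*-1 + 2*-1 = 5
y[5] = 2*-1 + -1*-1 = -1
y[6] = 2*-1 = -2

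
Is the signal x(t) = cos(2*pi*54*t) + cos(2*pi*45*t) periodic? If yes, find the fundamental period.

f1 = 54 Hz, f2 = 45 Hz
Period T1 = 1/54, T2 = 1/45
Ratio T1/T2 = 45/54, which is rational.
The signal is periodic with fundamental period T = 1/GCD(54,45) = 1/9 s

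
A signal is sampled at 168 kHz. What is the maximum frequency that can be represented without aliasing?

The maximum frequency that can be represented without aliasing
is the Nyquist frequency: f_max = f_s / 2 = 168 kHz / 2 = 84 kHz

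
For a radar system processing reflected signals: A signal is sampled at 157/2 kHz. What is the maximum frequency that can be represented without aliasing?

The maximum frequency that can be represented without aliasing
is the Nyquist frequency: f_max = f_s / 2 = 157/2 kHz / 2 = 157/4 kHz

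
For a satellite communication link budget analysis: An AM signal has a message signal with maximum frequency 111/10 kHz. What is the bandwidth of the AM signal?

In AM (double-sideband), the bandwidth is twice the message frequency.
BW = 2 * f_m = 2 * 111/10 kHz = 111/5 kHz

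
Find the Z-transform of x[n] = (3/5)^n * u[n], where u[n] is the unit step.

The Z-transform of a^n * u[n] is z/(z-a) for |z| > |a|.
Here a = 3/5, so X(z) = z/(z - (3/5)) = 5z/(5z - 3)
ROC: |z| > 3/5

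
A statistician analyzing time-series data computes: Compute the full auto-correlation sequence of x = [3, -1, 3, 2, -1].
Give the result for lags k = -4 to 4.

r_xx[k] = sum_m x[m]*x[m+k], indexed from 0, for k = -4 to 4:
  r_xx[-4] = x[4]*x[0] = -3
  r_xx[-3] = x[3]*x[0] + x[4]*x[1] = 7
  r_xx[-2] = x[2]*x[0] + x[3]*x[1] + x[4]*x[2] = 4
  r_xx[-1] = x[1]*x[0] + x[2]*x[1] + x[3]*x[2] + x[4]*x[3] = -2
  r_xx[0] = x[0]*x[0] + x[1]*x[1] + x[2]*x[2] + x[3]*x[3] + x[4]*x[4] = 24
  r_xx[1] = x[0]*x[1] + x[1]*x[2] + x[2]*x[3] + x[3]*x[4] = -2
  r_xx[2] = x[0]*x[2] + x[1]*x[3] + x[2]*x[4] = 4
  r_xx[3] = x[0]*x[3] + x[1]*x[4] = 7
  r_xx[4] = x[0]*x[4] = -3
r_xx = [-3, 7, 4, -2, 24, -2, 4, 7, -3]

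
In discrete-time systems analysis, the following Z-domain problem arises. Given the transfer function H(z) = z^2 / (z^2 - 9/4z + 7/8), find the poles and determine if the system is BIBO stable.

Poles are roots of the denominator: z^2 - 9/4z + 7/8 = 0.
Quadratic formula: z = [-(-9/4) +/- sqrt((-9/4)^2 - 4*(7/8))] / 2
Discriminant = 81/16 - 7/2 = 25/16; sqrt = 5/4.
z = (9/4 +/- 5/4) / 2 => z = 7/4 or z = 1/2.
|p1| = 7/4, |p2| = 1/2.
For BIBO stability, all poles must lie inside the unit circle (|p| < 1).
System is UNSTABLE since at least one |p| >= 1.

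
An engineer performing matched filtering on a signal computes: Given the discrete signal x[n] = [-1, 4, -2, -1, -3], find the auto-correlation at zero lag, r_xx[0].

The auto-correlation at zero lag r_xx[0] equals the signal energy.
r_xx[0] = sum of x[n]^2 = (-1)^2 + 4^2 + (-2)^2 + (-1)^2 + (-3)^2
= 1 + 16 + 4 + 1 + 9 = 31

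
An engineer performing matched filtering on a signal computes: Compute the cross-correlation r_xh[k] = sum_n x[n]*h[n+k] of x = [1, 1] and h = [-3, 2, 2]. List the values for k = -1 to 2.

Both sequences indexed from 0 and zero outside their support.
Lags with overlap: k = -1 to 2.
  r_xh[-1] = x[1]*h[0] = -3
  r_xh[0] = x[0]*h[0] + x[1]*h[1] = -1
  r_xh[1] = x[0]*h[1] + x[1]*h[2] = 4
  r_xh[2] = x[0]*h[2] = 2
r_xh = [-3, -1, 4, 2] (for k = -1, ..., 2)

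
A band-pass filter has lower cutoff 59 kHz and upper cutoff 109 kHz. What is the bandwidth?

Bandwidth = f_high - f_low
= 109 kHz - 59 kHz = 50 kHz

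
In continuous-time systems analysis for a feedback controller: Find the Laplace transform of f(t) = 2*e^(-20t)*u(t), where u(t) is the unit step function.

Standard Laplace transform pair:
e^(-at)*u(t) <-> 1/(s+a)
With a = 20: L{2*e^(-20t)*u(t)} = 2/(s+20), ROC: Re(s) > -20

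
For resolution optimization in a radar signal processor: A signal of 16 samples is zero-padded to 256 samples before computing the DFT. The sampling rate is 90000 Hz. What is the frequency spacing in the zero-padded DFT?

Original DFT: N = 16, resolution = f_s/N = 90000/16 = 5625 Hz
Zero-padded DFT: N = 256, resolution = f_s/N = 90000/256 = 5625/16 Hz
Zero-padding interpolates the spectrum (finer frequency grid)
but does NOT improve the true spectral resolution (ability to resolve close frequencies).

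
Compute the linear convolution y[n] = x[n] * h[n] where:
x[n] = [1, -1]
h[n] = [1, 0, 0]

y[n] = sum_k x[k]*h[n-k]. Output length = len(x) + len(h) - 1 = 2 + 3 - 1 = 4.
y[0] = 1*1 = 1
y[1] = -1*1 + 1*0 = -1
y[2] = -1*0 + 1*0 = 0
y[3] = -1*0 = 0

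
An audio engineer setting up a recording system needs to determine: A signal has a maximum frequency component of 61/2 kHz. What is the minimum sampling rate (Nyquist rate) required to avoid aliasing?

By the Nyquist-Shannon sampling theorem,
the minimum sampling rate (Nyquist rate) must be at least 2 * f_max.
Nyquist rate = 2 * 61/2 kHz = 61 kHz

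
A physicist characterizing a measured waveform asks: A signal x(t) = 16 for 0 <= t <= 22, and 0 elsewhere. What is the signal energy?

Energy = integral of |x(t)|^2 dt over the signal duration
= 16^2 * 22 = 256 * 22 = 5632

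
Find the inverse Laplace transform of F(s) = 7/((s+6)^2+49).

Standard pair: w/((s+a)^2+w^2) <-> e^(-at)*sin(wt)*u(t)
With a=6, w=7: f(t) = e^(-6t)*sin(7t)*u(t)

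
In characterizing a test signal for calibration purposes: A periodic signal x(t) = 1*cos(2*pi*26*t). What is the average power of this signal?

Average power of A*cos(wt) is A^2/2.
P = 1^2 / 2 = 1/2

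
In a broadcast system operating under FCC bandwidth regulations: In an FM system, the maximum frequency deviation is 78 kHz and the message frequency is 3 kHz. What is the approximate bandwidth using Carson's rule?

Carson's rule: BW = 2*(delta_f + f_m)
= 2*(78 + 3) kHz = 162 kHz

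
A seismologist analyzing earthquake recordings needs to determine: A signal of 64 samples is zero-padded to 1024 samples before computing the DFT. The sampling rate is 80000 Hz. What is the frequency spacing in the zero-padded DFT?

Original DFT: N = 64, resolution = f_s/N = 80000/64 = 1250 Hz
Zero-padded DFT: N = 1024, resolution = f_s/N = 80000/1024 = 625/8 Hz
Zero-padding interpolates the spectrum (finer frequency grid)
but does NOT improve the true spectral resolution (ability to resolve close frequencies).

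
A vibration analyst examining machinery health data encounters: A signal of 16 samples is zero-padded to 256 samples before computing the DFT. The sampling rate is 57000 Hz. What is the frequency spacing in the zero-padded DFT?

Original DFT: N = 16, resolution = f_s/N = 57000/16 = 7125/2 Hz
Zero-padded DFT: N = 256, resolution = f_s/N = 57000/256 = 7125/32 Hz
Zero-padding interpolates the spectrum (finer frequency grid)
but does NOT improve the true spectral resolution (ability to resolve close frequencies).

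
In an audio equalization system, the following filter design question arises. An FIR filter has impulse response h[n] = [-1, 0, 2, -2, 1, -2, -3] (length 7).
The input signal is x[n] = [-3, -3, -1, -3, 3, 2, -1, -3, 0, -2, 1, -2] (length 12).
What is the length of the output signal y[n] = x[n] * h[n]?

For linear convolution, the output length is:
len(y) = len(x) + len(h) - 1 = 12 + 7 - 1 = 18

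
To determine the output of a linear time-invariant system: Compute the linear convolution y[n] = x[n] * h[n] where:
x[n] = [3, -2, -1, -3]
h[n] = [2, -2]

y[n] = sum_k x[k]*h[n-k]. Output length = len(x) + len(h) - 1 = 4 + 2 - 1 = 5.
y[0] = 3*2 = 6
y[1] = -2*2 + 3*-2 = -10
y[2] = -1*2 + -2*-2 = 2
y[3] = -3*2 + -1*-2 = -4
y[4] = -3*-2 = 6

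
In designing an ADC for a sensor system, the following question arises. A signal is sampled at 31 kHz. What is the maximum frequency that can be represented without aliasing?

The maximum frequency that can be represented without aliasing
is the Nyquist frequency: f_max = f_s / 2 = 31 kHz / 2 = 31/2 kHz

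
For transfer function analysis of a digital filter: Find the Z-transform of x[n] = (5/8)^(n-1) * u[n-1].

Time-shifting property: if X(z) = Z{x[n]}, then Z{x[n-d]} = z^(-d) * X(z)
X(z) = z/(z - 5/8) for x[n] = (5/8)^n * u[n]
Z{x[n-1]} = z^(-1) * z/(z - 5/8) = 1/(z - 5/8)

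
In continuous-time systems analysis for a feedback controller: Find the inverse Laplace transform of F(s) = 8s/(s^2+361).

Standard pair: s/(s^2+w^2) <-> cos(wt)*u(t)
With k=8, w=19: f(t) = 8*cos(19t)*u(t)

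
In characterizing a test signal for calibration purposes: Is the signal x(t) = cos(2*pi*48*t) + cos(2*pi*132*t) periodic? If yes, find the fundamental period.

f1 = 48 Hz, f2 = 132 Hz
Period T1 = 1/48, T2 = 1/132
Ratio T1/T2 = 132/48, which is rational.
The signal is periodic with fundamental period T = 1/GCD(48,132) = 1/12 s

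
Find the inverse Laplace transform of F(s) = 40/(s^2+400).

Standard pair: w/(s^2+w^2) <-> sin(wt)*u(t)
Recognize w^2 = 400, so w = 20; numerator 40 = 2*20.
f(t) = 2*sin(20t)*u(t)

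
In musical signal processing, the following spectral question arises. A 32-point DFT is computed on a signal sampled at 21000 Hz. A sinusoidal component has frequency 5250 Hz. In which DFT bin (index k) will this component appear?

DFT frequency resolution = f_s/N = 21000/32 = 2625/4 Hz
Bin index k = f_signal / resolution = 5250 / 2625/4 = 8
The signal frequency 5250 Hz falls in DFT bin k = 8.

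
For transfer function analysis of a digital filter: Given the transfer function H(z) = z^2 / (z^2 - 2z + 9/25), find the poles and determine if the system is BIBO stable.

Poles are roots of the denominator: z^2 - 2z + 9/25 = 0.
Quadratic formula: z = [-(-2) +/- sqrt((-2)^2 - 4*(9/25))] / 2
Discriminant = 4 - 36/25 = 64/25; sqrt = 8/5.
z = (2 +/- 8/5) / 2 => z = 9/5 or z = 1/5.
|p1| = 9/5, |p2| = 1/5.
For BIBO stability, all poles must lie inside the unit circle (|p| < 1).
System is UNSTABLE since at least one |p| >= 1.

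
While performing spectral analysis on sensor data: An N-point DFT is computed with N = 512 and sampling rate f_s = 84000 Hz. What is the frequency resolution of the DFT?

DFT frequency resolution = f_s / N
= 84000 / 512 = 2625/16 Hz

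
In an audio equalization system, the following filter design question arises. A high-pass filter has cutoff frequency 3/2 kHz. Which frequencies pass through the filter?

A high-pass filter passes all frequencies above the cutoff frequency 3/2 kHz and attenuates lower frequencies.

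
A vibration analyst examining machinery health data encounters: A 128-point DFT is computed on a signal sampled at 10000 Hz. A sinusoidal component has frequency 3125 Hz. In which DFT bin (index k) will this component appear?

DFT frequency resolution = f_s/N = 10000/128 = 625/8 Hz
Bin index k = f_signal / resolution = 3125 / 625/8 = 40
The signal frequency 3125 Hz falls in DFT bin k = 40.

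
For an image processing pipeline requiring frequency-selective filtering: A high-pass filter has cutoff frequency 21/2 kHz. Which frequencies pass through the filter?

A high-pass filter passes all frequencies above the cutoff frequency 21/2 kHz and attenuates lower frequencies.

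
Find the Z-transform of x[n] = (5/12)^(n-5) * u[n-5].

Time-shifting property: if X(z) = Z{x[n]}, then Z{x[n-d]} = z^(-d) * X(z)
X(z) = z/(z - 5/12) for x[n] = (5/12)^n * u[n]
Z{x[n-5]} = z^(-5) * z/(z - 5/12) = z^(-4)/(z - 5/12)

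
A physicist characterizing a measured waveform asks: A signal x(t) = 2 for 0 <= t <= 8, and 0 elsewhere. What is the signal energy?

Energy = integral of |x(t)|^2 dt over the signal duration
= 2^2 * 8 = 4 * 8 = 32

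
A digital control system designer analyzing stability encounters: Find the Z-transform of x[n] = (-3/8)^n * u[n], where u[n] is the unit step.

The Z-transform of a^n * u[n] is z/(z-a) for |z| > |a|.
Here a = -3/8, so X(z) = z/(z - (-3/8)) = 8z/(8z + 3)
ROC: |z| > 3/8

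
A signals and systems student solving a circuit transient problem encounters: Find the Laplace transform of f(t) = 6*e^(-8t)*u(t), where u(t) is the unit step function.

Standard Laplace transform pair:
e^(-at)*u(t) <-> 1/(s+a)
With a = 8: L{6*e^(-8t)*u(t)} = 6/(s+8), ROC: Re(s) > -8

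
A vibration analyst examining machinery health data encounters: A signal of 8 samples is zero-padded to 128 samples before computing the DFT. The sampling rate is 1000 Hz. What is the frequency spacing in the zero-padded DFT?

Original DFT: N = 8, resolution = f_s/N = 1000/8 = 125 Hz
Zero-padded DFT: N = 128, resolution = f_s/N = 1000/128 = 125/16 Hz
Zero-padding interpolates the spectrum (finer frequency grid)
but does NOT improve the true spectral resolution (ability to resolve close frequencies).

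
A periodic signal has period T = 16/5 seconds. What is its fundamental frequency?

The fundamental frequency is the reciprocal of the period.
f = 1/T = 1/(16/5) = 5/16 Hz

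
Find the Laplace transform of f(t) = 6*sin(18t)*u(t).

Standard pair: sin(wt)*u(t) <-> w/(s^2+w^2)
With w = 18: L{6*sin(18t)*u(t)} = 108/(s^2+324)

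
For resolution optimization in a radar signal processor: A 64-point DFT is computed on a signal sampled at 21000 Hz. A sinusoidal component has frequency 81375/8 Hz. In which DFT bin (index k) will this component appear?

DFT frequency resolution = f_s/N = 21000/64 = 2625/8 Hz
Bin index k = f_signal / resolution = 81375/8 / 2625/8 = 31
The signal frequency 81375/8 Hz falls in DFT bin k = 31.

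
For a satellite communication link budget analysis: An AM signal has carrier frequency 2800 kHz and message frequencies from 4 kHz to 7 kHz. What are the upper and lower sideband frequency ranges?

Upper sideband (USB) = fc + [fm_low, fm_high] = 2800 + [4, 7] = [2804, 2807] kHz
Lower sideband (LSB) = fc - [fm_high, fm_low] = 2800 - [7, 4] = [2793, 2796] kHz
Total occupied spectrum: 2793 kHz to 2807 kHz (plus carrier at 2800 kHz)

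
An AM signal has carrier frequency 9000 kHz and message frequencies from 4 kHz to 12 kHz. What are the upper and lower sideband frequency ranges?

Upper sideband (USB) = fc + [fm_low, fm_high] = 9000 + [4, 12] = [9004, 9012] kHz
Lower sideband (LSB) = fc - [fm_high, fm_low] = 9000 - [12, 4] = [8988, 8996] kHz
Total occupied spectrum: 8988 kHz to 9012 kHz (plus carrier at 9000 kHz)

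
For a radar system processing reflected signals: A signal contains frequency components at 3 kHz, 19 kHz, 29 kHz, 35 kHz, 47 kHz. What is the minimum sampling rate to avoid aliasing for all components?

The highest frequency component is f_max = 47 kHz.
Nyquist rate = 2 * f_max = 2 * 47 kHz = 94 kHz.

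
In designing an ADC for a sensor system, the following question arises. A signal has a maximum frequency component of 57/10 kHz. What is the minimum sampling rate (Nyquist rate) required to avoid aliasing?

By the Nyquist-Shannon sampling theorem,
the minimum sampling rate (Nyquist rate) must be at least 2 * f_max.
Nyquist rate = 2 * 57/10 kHz = 57/5 kHz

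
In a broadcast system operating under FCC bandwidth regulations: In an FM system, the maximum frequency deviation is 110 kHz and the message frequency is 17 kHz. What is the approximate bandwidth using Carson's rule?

Carson's rule: BW = 2*(delta_f + f_m)
= 2*(110 + 17) kHz = 254 kHz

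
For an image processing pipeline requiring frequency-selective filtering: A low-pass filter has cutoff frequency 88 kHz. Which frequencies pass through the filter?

A low-pass filter passes all frequencies below the cutoff frequency 88 kHz and attenuates higher frequencies.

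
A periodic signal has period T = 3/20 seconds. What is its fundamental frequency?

The fundamental frequency is the reciprocal of the period.
f = 1/T = 1/(3/20) = 20/3 Hz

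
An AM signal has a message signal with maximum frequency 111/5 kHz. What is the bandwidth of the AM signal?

In AM (double-sideband), the bandwidth is twice the message frequency.
BW = 2 * f_m = 2 * 111/5 kHz = 222/5 kHz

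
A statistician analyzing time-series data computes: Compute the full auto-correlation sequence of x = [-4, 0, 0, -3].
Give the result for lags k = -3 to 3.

r_xx[k] = sum_m x[m]*x[m+k], indexed from 0, for k = -3 to 3:
  r_xx[-3] = x[3]*x[0] = 12
  r_xx[-2] = x[2]*x[0] + x[3]*x[1] = 0
  r_xx[-1] = x[1]*x[0] + x[2]*x[1] + x[3]*x[2] = 0
  r_xx[0] = x[0]*x[0] + x[1]*x[1] + x[2]*x[2] + x[3]*x[3] = 25
  r_xx[1] = x[0]*x[1] + x[1]*x[2] + x[2]*x[3] = 0
  r_xx[2] = x[0]*x[2] + x[1]*x[3] = 0
  r_xx[3] = x[0]*x[3] = 12
r_xx = [12, 0, 0, 25, 0, 0, 12]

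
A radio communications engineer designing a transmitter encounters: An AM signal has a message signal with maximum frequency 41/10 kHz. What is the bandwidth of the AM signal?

In AM (double-sideband), the bandwidth is twice the message frequency.
BW = 2 * f_m = 2 * 41/10 kHz = 41/5 kHz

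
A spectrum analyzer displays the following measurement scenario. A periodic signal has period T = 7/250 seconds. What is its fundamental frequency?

The fundamental frequency is the reciprocal of the period.
f = 1/T = 1/(7/250) = 250/7 Hz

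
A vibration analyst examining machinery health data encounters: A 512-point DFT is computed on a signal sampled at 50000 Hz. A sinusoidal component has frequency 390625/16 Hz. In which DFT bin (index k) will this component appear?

DFT frequency resolution = f_s/N = 50000/512 = 3125/32 Hz
Bin index k = f_signal / resolution = 390625/16 / 3125/32 = 250
The signal frequency 390625/16 Hz falls in DFT bin k = 250.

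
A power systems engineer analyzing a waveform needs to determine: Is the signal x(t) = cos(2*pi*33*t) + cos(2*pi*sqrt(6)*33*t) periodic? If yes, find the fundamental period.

f1 = 33 Hz, f2 = 33*sqrt(6) Hz
Ratio f2/f1 = sqrt(6), which is irrational.
Since the frequency ratio is irrational, no common period exists.
The signal is not periodic.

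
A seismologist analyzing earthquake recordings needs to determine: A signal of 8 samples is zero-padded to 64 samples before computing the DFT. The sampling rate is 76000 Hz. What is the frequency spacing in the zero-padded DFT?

Original DFT: N = 8, resolution = f_s/N = 76000/8 = 9500 Hz
Zero-padded DFT: N = 64, resolution = f_s/N = 76000/64 = 2375/2 Hz
Zero-padding interpolates the spectrum (finer frequency grid)
but does NOT improve the true spectral resolution (ability to resolve close frequencies).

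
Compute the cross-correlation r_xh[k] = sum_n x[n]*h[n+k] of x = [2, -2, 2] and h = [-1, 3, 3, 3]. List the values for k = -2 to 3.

Both sequences indexed from 0 and zero outside their support.
Lags with overlap: k = -2 to 3.
  r_xh[-2] = x[2]*h[0] = -2
  r_xh[-1] = x[1]*h[0] + x[2]*h[1] = 8
  r_xh[0] = x[0]*h[0] + x[1]*h[1] + x[2]*h[2] = -2
  r_xh[1] = x[0]*h[1] + x[1]*h[2] + x[2]*h[3] = 6
  r_xh[2] = x[0]*h[2] + x[1]*h[3] = 0
  r_xh[3] = x[0]*h[3] = 6
r_xh = [-2, 8, -2, 6, 0, 6] (for k = -2, ..., 3)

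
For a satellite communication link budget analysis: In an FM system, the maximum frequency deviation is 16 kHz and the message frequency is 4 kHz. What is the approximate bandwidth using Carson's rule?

Carson's rule: BW = 2*(delta_f + f_m)
= 2*(16 + 4) kHz = 40 kHz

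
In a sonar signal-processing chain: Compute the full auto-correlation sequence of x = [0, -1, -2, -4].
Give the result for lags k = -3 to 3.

r_xx[k] = sum_m x[m]*x[m+k], indexed from 0, for k = -3 to 3:
  r_xx[-3] = x[3]*x[0] = 0
  r_xx[-2] = x[2]*x[0] + x[3]*x[1] = 4
  r_xx[-1] = x[1]*x[0] + x[2]*x[1] + x[3]*x[2] = 10
  r_xx[0] = x[0]*x[0] + x[1]*x[1] + x[2]*x[2] + x[3]*x[3] = 21
  r_xx[1] = x[0]*x[1] + x[1]*x[2] + x[2]*x[3] = 10
  r_xx[2] = x[0]*x[2] + x[1]*x[3] = 4
  r_xx[3] = x[0]*x[3] = 0
r_xx = [0, 4, 10, 21, 10, 4, 0]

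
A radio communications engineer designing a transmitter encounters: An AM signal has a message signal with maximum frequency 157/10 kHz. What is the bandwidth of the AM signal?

In AM (double-sideband), the bandwidth is twice the message frequency.
BW = 2 * f_m = 2 * 157/10 kHz = 157/5 kHz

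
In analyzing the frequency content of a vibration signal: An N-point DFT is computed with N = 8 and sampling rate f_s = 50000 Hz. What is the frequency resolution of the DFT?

DFT frequency resolution = f_s / N
= 50000 / 8 = 6250 Hz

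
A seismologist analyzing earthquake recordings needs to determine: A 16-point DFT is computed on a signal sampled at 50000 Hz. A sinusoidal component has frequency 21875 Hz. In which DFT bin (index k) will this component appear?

DFT frequency resolution = f_s/N = 50000/16 = 3125 Hz
Bin index k = f_signal / resolution = 21875 / 3125 = 7
The signal frequency 21875 Hz falls in DFT bin k = 7.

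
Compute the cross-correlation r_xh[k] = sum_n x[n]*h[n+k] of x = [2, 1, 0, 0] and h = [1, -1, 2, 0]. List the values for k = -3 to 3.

Both sequences indexed from 0 and zero outside their support.
Lags with overlap: k = -3 to 3.
  r_xh[-3] = x[3]*h[0] = 0
  r_xh[-2] = x[2]*h[0] + x[3]*h[1] = 0
  r_xh[-1] = x[1]*h[0] + x[2]*h[1] + x[3]*h[2] = 1
  r_xh[0] = x[0]*h[0] + x[1]*h[1] + x[2]*h[2] + x[3]*h[3] = 1
  r_xh[1] = x[0]*h[1] + x[1]*h[2] + x[2]*h[3] = 0
  r_xh[2] = x[0]*h[2] + x[1]*h[3] = 4
  r_xh[3] = x[0]*h[3] = 0
r_xh = [0, 0, 1, 1, 0, 4, 0] (for k = -3, ..., 3)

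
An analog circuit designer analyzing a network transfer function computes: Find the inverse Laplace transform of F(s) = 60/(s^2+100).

Standard pair: w/(s^2+w^2) <-> sin(wt)*u(t)
Recognize w^2 = 100, so w = 10; numerator 60 = 6*10.
f(t) = 6*sin(10t)*u(t)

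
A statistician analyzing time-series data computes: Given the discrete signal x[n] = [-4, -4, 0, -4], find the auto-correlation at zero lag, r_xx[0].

The auto-correlation at zero lag r_xx[0] equals the signal energy.
r_xx[0] = sum of x[n]^2 = (-4)^2 + (-4)^2 + 0^2 + (-4)^2
= 16 + 16 + 0 + 16 = 48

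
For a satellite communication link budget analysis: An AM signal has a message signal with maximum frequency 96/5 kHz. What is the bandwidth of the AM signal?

In AM (double-sideband), the bandwidth is twice the message frequency.
BW = 2 * f_m = 2 * 96/5 kHz = 192/5 kHz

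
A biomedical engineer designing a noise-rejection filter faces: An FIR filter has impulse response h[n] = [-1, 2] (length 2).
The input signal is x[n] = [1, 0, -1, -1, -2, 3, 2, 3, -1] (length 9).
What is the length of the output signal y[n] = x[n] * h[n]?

For linear convolution, the output length is:
len(y) = len(x) + len(h) - 1 = 9 + 2 - 1 = 10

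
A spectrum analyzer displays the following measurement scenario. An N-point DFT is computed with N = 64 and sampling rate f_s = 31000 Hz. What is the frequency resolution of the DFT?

DFT frequency resolution = f_s / N
= 31000 / 64 = 3875/8 Hz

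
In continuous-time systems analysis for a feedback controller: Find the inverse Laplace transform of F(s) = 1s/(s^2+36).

Standard pair: s/(s^2+w^2) <-> cos(wt)*u(t)
With k=1, w=6: f(t) = cos(6t)*u(t)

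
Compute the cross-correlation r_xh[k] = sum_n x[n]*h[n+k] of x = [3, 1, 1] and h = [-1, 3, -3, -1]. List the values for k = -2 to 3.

Both sequences indexed from 0 and zero outside their support.
Lags with overlap: k = -2 to 3.
  r_xh[-2] = x[2]*h[0] = -1
  r_xh[-1] = x[1]*h[0] + x[2]*h[1] = 2
  r_xh[0] = x[0]*h[0] + x[1]*h[1] + x[2]*h[2] = -3
  r_xh[1] = x[0]*h[1] + x[1]*h[2] + x[2]*h[3] = 5
  r_xh[2] = x[0]*h[2] + x[1]*h[3] = -10
  r_xh[3] = x[0]*h[3] = -3
r_xh = [-1, 2, -3, 5, -10, -3] (for k = -2, ..., 3)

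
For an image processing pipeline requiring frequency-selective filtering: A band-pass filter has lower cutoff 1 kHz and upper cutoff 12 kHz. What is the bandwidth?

Bandwidth = f_high - f_low
= 12 kHz - 1 kHz = 11 kHz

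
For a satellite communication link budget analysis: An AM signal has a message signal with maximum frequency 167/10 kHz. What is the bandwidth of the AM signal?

In AM (double-sideband), the bandwidth is twice the message frequency.
BW = 2 * f_m = 2 * 167/10 kHz = 167/5 kHz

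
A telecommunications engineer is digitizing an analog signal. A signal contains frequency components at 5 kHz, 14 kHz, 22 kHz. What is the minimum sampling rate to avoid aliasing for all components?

The highest frequency component is f_max = 22 kHz.
Nyquist rate = 2 * f_max = 2 * 22 kHz = 44 kHz.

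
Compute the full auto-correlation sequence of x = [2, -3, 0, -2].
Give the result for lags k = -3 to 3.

r_xx[k] = sum_m x[m]*x[m+k], indexed from 0, for k = -3 to 3:
  r_xx[-3] = x[3]*x[0] = -4
  r_xx[-2] = x[2]*x[0] + x[3]*x[1] = 6
  r_xx[-1] = x[1]*x[0] + x[2]*x[1] + x[3]*x[2] = -6
  r_xx[0] = x[0]*x[0] + x[1]*x[1] + x[2]*x[2] + x[3]*x[3] = 17
  r_xx[1] = x[0]*x[1] + x[1]*x[2] + x[2]*x[3] = -6
  r_xx[2] = x[0]*x[2] + x[1]*x[3] = 6
  r_xx[3] = x[0]*x[3] = -4
r_xx = [-4, 6, -6, 17, -6, 6, -4]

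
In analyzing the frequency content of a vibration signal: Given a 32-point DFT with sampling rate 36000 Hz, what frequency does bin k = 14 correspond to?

The frequency of DFT bin k is: f_k = k * f_s / N
f_14 = 14 * 36000 / 32 = 15750 Hz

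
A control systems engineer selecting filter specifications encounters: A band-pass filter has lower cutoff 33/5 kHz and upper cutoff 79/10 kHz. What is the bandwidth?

Bandwidth = f_high - f_low
= 79/10 kHz - 33/5 kHz = 13/10 kHz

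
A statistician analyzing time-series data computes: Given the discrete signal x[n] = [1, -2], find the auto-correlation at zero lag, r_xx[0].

The auto-correlation at zero lag r_xx[0] equals the signal energy.
r_xx[0] = sum of x[n]^2 = 1^2 + (-2)^2
= 1 + 4 = 5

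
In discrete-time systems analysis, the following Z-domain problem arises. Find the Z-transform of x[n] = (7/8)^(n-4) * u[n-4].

Time-shifting property: if X(z) = Z{x[n]}, then Z{x[n-d]} = z^(-d) * X(z)
X(z) = z/(z - 7/8) for x[n] = (7/8)^n * u[n]
Z{x[n-4]} = z^(-4) * z/(z - 7/8) = z^(-3)/(z - 7/8)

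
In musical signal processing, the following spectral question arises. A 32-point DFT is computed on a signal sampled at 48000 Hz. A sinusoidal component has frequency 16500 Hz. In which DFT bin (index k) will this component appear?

DFT frequency resolution = f_s/N = 48000/32 = 1500 Hz
Bin index k = f_signal / resolution = 16500 / 1500 = 11
The signal frequency 16500 Hz falls in DFT bin k = 11.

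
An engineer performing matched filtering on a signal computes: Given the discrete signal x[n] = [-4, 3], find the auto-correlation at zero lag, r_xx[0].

The auto-correlation at zero lag r_xx[0] equals the signal energy.
r_xx[0] = sum of x[n]^2 = (-4)^2 + 3^2
= 16 + 9 = 25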